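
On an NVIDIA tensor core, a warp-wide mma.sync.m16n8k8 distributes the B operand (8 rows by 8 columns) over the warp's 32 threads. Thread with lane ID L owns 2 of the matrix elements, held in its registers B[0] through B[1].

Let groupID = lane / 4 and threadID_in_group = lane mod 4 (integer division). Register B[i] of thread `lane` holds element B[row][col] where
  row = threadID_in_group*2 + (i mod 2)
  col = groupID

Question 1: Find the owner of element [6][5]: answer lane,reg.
c:5=>grp=5  r:6=>tig=3,lo=0
L=5*4+3=23  i=0=0

23,0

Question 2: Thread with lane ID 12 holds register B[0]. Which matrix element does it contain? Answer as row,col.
12: gid=3,tid=0
[0] (0*2+0,3) = (0,3)

0,3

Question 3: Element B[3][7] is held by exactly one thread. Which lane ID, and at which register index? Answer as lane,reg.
c=7→G=7  r=3→T=1,p=1
L=7*4+1=29  i=1=1

29,1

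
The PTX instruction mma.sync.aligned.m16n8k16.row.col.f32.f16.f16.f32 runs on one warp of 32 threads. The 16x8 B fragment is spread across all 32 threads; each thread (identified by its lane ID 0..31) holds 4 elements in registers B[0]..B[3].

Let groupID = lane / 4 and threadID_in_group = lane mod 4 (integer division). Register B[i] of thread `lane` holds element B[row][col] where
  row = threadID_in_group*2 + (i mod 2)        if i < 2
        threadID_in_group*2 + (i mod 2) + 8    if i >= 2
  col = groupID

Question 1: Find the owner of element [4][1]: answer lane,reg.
6,0

c:1=>grp=1  r:4=>rB=0,tig=2,lo=0
L=1*4+2=6  i=0*2+0=0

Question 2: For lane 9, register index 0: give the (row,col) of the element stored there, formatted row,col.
2,2

lane 9: gr=2 (9/4), th=1 (9%4)
i=0: r=1*2+0+0=2, c=gr=2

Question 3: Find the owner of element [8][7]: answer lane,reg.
c=7⇒gr=7  r=8⇒Rb=1,th=0,odd=0
L=7*4+0=28  i=1*2+0=2

28,2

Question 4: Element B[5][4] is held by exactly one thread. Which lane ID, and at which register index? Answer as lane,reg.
18,1

c: 4->gid=4  r: 5->r8=0,tid=2,i&1=1
L=4*4+2=18  i=0*2+1=1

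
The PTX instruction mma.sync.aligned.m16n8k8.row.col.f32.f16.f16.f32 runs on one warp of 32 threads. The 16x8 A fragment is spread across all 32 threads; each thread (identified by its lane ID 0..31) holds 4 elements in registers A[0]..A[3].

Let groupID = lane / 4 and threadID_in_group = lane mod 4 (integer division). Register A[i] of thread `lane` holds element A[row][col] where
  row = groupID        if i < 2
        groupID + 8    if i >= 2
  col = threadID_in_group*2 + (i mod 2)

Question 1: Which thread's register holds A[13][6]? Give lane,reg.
r: 13->gid=5,r8=1  c: 6->tid=3,i&1=0
L=5*4+3=23  i=1*2+0=2

23,2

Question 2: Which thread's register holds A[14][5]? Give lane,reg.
r: 14->gid=6,r8=1  c: 5->tid=2,i&1=1
L=6*4+2=26  i=1*2+1=3

26,3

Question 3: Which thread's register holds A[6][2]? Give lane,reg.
25,0

r=6→G=6,rhi=0  c=2→T=1,p=0
L=6*4+1=25  i=0*2+0=0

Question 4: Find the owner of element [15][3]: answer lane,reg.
29,3

r:15=>grp=7,rB=1  c:3=>tig=1,lo=1
L=7*4+1=29  i=1*2+1=3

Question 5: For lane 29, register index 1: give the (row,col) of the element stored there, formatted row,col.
lane 29->29/4=7, 29 mod 4=1
i=1  r:7+0->7  c:2·1+1->3

7,3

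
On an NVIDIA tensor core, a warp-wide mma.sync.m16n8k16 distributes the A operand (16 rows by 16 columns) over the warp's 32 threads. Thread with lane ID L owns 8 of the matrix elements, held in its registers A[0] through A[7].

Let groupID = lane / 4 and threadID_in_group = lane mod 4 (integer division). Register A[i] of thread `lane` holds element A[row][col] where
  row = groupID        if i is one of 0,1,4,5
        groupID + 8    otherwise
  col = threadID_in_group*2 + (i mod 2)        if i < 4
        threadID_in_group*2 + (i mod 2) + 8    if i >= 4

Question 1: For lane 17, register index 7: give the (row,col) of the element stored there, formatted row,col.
12,11

L=17->g=17>>2=4, t=17&3=1
[7]->row 4+8=12  col 1·2+1+8=11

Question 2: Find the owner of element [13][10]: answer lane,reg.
21,6

r=13->g=5,rb=1  c=10->cb=1,t=1,b0=0
L=5*4+1=21  i=1*4+1*2+0=6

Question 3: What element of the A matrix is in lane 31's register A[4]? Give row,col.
lane 31: gr=7 (31/4), th=3 (31%4)
i=4: r=7+0=7, c=3*2+0+8=14

7,14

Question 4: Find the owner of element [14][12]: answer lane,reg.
26,6

r=14→G=6,rhi=1  c=12→chi=1,T=2,p=0
L=6*4+2=26  i=1*4+1*2+0=6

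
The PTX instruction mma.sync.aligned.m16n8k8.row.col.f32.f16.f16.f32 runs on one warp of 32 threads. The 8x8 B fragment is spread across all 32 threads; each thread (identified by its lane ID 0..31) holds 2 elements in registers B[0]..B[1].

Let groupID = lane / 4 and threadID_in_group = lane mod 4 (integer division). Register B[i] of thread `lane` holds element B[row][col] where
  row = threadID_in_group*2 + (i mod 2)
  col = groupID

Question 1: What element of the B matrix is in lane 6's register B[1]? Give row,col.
lane 6=>6/4=1, 6 mod 4=2
i=1  r:2·2+1=>5  c:1

5,1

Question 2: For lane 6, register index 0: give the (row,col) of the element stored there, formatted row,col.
4,1

lane 6: gr=1 (6/4), th=2 (6%4)
i=0: r=2*2+0=4, c=gr=1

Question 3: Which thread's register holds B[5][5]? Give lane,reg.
c:5=>grp=5  r:5=>tig=2,lo=1
L=5*4+2=22  i=1=1

22,1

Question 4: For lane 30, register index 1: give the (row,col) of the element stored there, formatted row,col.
30: G=7,T=2
[1] (2*2+1,7) = (5,7)

5,7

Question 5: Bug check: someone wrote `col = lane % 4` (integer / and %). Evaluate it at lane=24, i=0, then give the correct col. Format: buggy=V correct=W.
`lane % 4`[24,0]=>0
lane 24=>24/4=6, 24 mod 4=0
i=0  r:2·0+0=>0  c:6
col: 0 vs 6

buggy=0 correct=6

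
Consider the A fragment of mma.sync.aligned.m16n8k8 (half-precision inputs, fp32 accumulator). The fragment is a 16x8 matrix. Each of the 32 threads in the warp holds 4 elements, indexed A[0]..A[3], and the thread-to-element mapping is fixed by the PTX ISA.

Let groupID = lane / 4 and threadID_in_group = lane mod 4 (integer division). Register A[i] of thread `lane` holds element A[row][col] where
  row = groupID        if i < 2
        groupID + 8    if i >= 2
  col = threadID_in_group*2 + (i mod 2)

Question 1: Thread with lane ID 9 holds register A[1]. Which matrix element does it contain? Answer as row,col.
2,3

lane 9: g=2 (9/4), t=1 (9%4)
i=1: r=2+0=2, c=1*2+1=3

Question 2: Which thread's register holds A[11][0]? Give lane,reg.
12,2

r:11=>grp=3,rB=1  c:0=>tig=0,lo=0
L=3*4+0=12  i=1*2+0=2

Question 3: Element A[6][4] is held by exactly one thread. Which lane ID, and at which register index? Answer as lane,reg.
26,0

r=6→G=6,rhi=0  c=4→T=2,p=0
L=6*4+2=26  i=0*2+0=0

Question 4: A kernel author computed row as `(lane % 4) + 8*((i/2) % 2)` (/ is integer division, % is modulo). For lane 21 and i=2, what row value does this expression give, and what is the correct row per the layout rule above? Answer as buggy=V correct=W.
buggy=9 correct=13

`(lane % 4) + 8*((i/2) % 2)`[21,2]→9
lane 21: G=5 (21/4), T=1 (21%4)
i=2: r=5+8=13, c=1*2+0=2
row: 9 vs 13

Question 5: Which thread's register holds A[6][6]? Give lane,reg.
27,0

r: 6->gid=6,r8=0  c: 6->tid=3,i&1=0
L=6*4+3=27  i=0*2+0=0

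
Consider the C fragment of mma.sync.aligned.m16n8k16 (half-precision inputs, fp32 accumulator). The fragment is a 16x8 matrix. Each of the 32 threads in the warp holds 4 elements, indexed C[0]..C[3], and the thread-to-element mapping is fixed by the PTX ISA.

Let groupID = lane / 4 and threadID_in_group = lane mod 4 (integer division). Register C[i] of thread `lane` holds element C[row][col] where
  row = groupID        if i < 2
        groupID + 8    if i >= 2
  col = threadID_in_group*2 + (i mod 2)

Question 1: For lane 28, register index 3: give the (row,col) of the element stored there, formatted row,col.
15,1

lane 28=>28/4=7, 28 mod 4=0
i=3  r:7+8=>15  c:2·0+1=>1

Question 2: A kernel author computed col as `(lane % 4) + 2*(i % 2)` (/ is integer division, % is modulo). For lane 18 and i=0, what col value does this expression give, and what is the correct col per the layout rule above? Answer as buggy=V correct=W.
buggy=2 correct=4

`(lane % 4) + 2*(i % 2)`[18,0]->2
lane 18: g=4 (18/4), t=2 (18%4)
i=0: r=4+0=4, c=2*2+0=4
col: 2 vs 4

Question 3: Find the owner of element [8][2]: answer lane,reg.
1,2

r=8⇒gr=0,Rb=1  c=2⇒th=1,odd=0
L=0*4+1=1  i=1*2+0=2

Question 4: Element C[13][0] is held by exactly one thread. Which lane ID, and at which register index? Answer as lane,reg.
r=13⇒gr=5,Rb=1  c=0⇒th=0,odd=0
L=5*4+0=20  i=1*2+0=2

20,2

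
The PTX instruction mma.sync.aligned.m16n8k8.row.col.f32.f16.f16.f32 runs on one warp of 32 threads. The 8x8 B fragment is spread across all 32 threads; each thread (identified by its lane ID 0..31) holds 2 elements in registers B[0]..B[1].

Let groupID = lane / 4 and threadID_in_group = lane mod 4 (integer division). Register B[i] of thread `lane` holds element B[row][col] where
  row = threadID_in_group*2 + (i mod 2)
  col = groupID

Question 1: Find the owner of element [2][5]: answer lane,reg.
c=5->g=5  r=2->t=1,b0=0
L=5*4+1=21  i=0=0

21,0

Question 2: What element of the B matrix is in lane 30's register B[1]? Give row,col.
30: gid=7,tid=2
[1] (2*2+1,7) = (5,7)

5,7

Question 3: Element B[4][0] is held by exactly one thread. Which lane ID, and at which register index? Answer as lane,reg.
2,0

c=0⇒gr=0  r=4⇒th=2,odd=0
L=0*4+2=2  i=0=0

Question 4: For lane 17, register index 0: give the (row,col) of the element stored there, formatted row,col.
lane 17: gr=4 (17/4), th=1 (17%4)
i=0: r=1*2+0=2, c=gr=4

2,4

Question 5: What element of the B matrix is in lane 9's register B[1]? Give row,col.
3,2

lane 9: grp=2 (9/4), tig=1 (9%4)
i=1: r=1*2+1=3, c=grp=2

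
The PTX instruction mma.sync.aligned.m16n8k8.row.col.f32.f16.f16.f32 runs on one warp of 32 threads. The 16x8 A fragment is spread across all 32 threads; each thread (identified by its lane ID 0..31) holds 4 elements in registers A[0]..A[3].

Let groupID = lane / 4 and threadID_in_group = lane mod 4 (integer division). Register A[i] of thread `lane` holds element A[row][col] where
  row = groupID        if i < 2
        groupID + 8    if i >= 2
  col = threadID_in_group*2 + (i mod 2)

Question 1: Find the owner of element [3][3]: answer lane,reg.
13,1

r=3⇒gr=3,Rb=0  c=3⇒th=1,odd=1
L=3*4+1=13  i=0*2+1=1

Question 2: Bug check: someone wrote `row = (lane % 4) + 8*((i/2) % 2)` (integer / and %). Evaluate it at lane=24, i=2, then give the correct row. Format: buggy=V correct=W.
`(lane % 4) + 8*((i/2) % 2)`[24,2]->8
lane 24: gid=6 (24/4), tid=0 (24%4)
i=2: r=6+8=14, c=0*2+0=0
row: 8 vs 14

buggy=8 correct=14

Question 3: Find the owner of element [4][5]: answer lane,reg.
r: 4->gid=4,r8=0  c: 5->tid=2,i&1=1
L=4*4+2=18  i=0*2+1=1

18,1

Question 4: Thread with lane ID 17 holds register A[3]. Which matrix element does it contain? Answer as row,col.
17: grp=4,tig=1
[3] (4+8,1*2+1) = (12,3)

12,3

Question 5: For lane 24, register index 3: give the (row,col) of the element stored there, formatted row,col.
14,1

lane 24->24/4=6, 24 mod 4=0
i=3  r:6+8->14  c:2·0+1->1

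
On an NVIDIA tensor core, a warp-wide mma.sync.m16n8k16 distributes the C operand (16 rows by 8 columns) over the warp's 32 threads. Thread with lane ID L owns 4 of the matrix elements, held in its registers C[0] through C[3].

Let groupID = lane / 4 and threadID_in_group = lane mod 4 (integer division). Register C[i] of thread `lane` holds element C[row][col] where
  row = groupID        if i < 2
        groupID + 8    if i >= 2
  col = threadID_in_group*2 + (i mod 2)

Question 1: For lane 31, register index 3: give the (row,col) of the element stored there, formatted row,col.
31: G=7,T=3
[3] (7+8,3*2+1) = (15,7)

15,7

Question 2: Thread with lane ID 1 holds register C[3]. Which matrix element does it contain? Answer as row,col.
8,3

lane 1⇒1/4=0, 1 mod 4=1
i=3  r:0+8⇒8  c:2·1+1⇒3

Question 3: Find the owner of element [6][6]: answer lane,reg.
27,0

r=6->g=6,rb=0  c=6->t=3,b0=0
L=6*4+3=27  i=0*2+0=0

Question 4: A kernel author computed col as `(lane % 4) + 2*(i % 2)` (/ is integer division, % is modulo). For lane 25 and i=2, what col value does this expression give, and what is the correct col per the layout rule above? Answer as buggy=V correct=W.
buggy=1 correct=2

`(lane % 4) + 2*(i % 2)`[25,2]⇒1
lane 25⇒25/4=6, 25 mod 4=1
i=2  r:6+8⇒14  c:2·1+0⇒2
col: 1 vs 2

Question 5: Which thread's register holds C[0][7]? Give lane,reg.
3,1

r=0⇒gr=0,Rb=0  c=7⇒th=3,odd=1
L=0*4+3=3  i=0*2+1=1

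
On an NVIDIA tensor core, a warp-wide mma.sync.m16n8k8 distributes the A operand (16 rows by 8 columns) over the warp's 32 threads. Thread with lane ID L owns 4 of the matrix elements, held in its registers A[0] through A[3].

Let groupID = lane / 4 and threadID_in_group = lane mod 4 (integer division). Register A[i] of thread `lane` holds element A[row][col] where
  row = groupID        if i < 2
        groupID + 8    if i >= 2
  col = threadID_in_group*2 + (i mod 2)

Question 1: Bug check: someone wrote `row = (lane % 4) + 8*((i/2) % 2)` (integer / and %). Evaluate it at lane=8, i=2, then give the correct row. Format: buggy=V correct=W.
`(lane % 4) + 8*((i/2) % 2)`[8,2]⇒8
L=8⇒gr=8>>2=2, th=8&3=0
[2]⇒row 2+8=10  col 0·2+0=0
row: 8 vs 10

buggy=8 correct=10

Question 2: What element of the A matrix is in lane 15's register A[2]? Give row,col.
11,6

15: g=3,t=3
[2] (3+8,3*2+0) = (11,6)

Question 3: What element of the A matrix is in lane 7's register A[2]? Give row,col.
9,6

lane 7->7/4=1, 7 mod 4=3
i=2  r:1+8->9  c:2·3+0->6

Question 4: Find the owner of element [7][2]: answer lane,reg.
29,0

r: 7->gid=7,r8=0  c: 2->tid=1,i&1=0
L=7*4+1=29  i=0*2+0=0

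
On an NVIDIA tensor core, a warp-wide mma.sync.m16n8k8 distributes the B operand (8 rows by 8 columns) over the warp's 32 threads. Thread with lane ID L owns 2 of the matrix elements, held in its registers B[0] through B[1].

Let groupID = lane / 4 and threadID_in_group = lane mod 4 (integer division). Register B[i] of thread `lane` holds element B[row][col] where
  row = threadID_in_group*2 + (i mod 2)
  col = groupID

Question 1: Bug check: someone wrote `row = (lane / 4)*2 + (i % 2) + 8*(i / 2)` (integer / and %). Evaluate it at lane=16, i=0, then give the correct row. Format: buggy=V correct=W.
buggy=8 correct=0

`(lane / 4)*2 + (i % 2) + 8*(i / 2)`[16,0]->8
lane 16: g=4 (16/4), t=0 (16%4)
i=0: r=0*2+0=0, c=g=4
row: 8 vs 0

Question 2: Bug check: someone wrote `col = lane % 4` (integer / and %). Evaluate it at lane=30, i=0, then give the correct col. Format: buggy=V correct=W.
buggy=2 correct=7

`lane % 4`[30,0]=>2
30: grp=7,tig=2
[0] (2*2+0,7) = (4,7)
col: 2 vs 7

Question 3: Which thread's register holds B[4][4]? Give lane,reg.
18,0

c=4⇒gr=4  r=4⇒th=2,odd=0
L=4*4+2=18  i=0=0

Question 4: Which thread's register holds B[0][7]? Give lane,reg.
c=7⇒gr=7  r=0⇒th=0,odd=0
L=7*4+0=28  i=0=0

28,0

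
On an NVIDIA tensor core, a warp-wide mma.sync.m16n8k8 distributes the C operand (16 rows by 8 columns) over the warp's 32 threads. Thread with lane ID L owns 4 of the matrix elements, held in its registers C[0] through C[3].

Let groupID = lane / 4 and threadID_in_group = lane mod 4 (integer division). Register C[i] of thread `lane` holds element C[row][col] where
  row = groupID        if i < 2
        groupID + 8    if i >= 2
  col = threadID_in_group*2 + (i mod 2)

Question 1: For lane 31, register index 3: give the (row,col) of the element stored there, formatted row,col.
lane 31⇒31/4=7, 31 mod 4=3
i=3  r:7+8⇒15  c:2·3+1⇒7

15,7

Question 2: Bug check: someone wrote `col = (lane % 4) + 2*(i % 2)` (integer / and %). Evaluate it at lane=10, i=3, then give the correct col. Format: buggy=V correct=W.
`(lane % 4) + 2*(i % 2)`[10,3]→4
lane 10: G=2 (10/4), T=2 (10%4)
i=3: r=2+8=10, c=2*2+1=5
col: 4 vs 5

buggy=4 correct=5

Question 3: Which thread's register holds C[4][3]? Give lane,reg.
r=4→G=4,rhi=0  c=3→T=1,p=1
L=4*4+1=17  i=0*2+1=1

17,1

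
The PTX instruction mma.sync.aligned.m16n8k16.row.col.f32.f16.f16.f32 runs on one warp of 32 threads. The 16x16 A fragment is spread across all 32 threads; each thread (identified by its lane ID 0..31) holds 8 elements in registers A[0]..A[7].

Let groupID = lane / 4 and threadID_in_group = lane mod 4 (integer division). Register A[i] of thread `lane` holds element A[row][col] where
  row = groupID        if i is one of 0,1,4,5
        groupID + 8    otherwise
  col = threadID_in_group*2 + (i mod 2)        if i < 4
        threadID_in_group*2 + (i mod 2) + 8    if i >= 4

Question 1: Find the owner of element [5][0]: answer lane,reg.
20,0

r=5->g=5,rb=0  c=0->cb=0,t=0,b0=0
L=5*4+0=20  i=0*4+0*2+0=0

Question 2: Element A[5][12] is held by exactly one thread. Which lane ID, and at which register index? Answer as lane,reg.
22,4

r: 5->gid=5,r8=0  c: 12->c8=1,tid=2,i&1=0
L=5*4+2=22  i=1*4+0*2+0=4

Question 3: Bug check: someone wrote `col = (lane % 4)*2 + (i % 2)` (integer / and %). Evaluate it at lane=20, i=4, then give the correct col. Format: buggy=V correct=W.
`(lane % 4)*2 + (i % 2)`[20,4]=>0
L=20=>grp=20>>2=5, tig=20&3=0
[4]=>row 5+0=5  col 0·2+0+8=8
col: 0 vs 8

buggy=0 correct=8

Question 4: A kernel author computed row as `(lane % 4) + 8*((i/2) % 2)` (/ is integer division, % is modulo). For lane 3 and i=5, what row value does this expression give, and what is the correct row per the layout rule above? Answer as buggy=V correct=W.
buggy=3 correct=0

`(lane % 4) + 8*((i/2) % 2)`[3,5]⇒3
L=3⇒gr=3>>2=0, th=3&3=3
[5]⇒row 0+0=0  col 3·2+1+8=15
row: 3 vs 0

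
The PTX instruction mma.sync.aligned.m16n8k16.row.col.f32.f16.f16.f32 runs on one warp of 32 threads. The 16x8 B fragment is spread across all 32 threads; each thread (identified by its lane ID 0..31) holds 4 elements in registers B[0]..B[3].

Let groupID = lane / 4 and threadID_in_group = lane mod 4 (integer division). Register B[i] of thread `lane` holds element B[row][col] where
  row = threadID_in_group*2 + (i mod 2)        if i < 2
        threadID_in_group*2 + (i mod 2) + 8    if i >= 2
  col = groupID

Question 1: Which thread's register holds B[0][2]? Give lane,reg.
c=2->g=2  r=0->rb=0,t=0,b0=0
L=2*4+0=8  i=0*2+0=0

8,0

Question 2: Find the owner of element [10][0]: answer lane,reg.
1,2

c:0=>grp=0  r:10=>rB=1,tig=1,lo=0
L=0*4+1=1  i=1*2+0=2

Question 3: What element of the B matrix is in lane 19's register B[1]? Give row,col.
7,4

L=19=>grp=19>>2=4, tig=19&3=3
[1]=>row 3·2+1+0=7  col grp=4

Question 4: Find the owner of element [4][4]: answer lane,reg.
18,0

c: 4->gid=4  r: 4->r8=0,tid=2,i&1=0
L=4*4+2=18  i=0*2+0=0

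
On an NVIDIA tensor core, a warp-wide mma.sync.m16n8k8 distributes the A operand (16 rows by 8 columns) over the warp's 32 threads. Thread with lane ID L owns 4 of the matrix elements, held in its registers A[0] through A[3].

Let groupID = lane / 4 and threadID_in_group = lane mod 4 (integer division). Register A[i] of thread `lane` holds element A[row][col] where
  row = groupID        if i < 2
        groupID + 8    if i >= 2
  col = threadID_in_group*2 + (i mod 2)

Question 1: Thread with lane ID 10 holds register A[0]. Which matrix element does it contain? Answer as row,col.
2,4

lane 10=>10/4=2, 10 mod 4=2
i=0  r:2+0=>2  c:2·2+0=>4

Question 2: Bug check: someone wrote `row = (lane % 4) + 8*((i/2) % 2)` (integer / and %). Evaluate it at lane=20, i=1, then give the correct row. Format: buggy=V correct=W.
buggy=0 correct=5

`(lane % 4) + 8*((i/2) % 2)`[20,1]→0
20: G=5,T=0
[1] (5+0,0*2+1) = (5,1)
row: 0 vs 5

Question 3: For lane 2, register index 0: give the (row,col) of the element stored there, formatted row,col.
2: g=0,t=2
[0] (0+0,2*2+0) = (0,4)

0,4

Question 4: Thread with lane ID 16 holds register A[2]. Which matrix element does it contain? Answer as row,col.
16: g=4,t=0
[2] (4+8,0*2+0) = (12,0)

12,0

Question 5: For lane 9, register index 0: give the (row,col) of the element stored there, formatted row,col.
9: g=2,t=1
[0] (2+0,1*2+0) = (2,2)

2,2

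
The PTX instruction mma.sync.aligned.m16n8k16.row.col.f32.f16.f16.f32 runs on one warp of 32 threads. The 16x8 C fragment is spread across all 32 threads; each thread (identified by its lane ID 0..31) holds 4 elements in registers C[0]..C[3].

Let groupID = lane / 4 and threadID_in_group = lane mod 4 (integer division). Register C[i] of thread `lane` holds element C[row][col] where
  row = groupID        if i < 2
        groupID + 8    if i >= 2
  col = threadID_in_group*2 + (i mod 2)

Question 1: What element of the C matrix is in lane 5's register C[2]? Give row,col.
9,2

5: g=1,t=1
[2] (1+8,1*2+0) = (9,2)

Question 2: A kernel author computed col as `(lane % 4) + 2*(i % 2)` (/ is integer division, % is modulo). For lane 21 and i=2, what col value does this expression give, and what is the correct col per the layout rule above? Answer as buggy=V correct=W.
buggy=1 correct=2

`(lane % 4) + 2*(i % 2)`[21,2]=>1
lane 21: grp=5 (21/4), tig=1 (21%4)
i=2: r=5+8=13, c=1*2+0=2
col: 1 vs 2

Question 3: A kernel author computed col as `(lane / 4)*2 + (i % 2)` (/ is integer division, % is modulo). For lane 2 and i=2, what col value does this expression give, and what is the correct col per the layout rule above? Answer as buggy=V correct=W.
buggy=0 correct=4

`(lane / 4)*2 + (i % 2)`[2,2]->0
lane 2: gid=0 (2/4), tid=2 (2%4)
i=2: r=0+8=8, c=2*2+0=4
col: 0 vs 4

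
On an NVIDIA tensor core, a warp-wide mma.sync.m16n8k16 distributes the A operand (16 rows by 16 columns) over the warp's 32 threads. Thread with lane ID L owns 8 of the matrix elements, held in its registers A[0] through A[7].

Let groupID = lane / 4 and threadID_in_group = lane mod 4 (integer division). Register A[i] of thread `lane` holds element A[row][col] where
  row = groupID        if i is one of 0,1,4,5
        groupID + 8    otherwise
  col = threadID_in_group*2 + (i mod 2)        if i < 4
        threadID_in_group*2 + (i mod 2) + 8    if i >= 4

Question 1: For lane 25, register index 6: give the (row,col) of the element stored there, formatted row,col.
14,10

lane 25->25/4=6, 25 mod 4=1
i=6  r:6+8->14  c:2·1+0+8->10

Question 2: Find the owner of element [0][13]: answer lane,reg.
2,5

r:0=>grp=0,rB=0  c:13=>cB=1,tig=2,lo=1
L=0*4+2=2  i=1*4+0*2+1=5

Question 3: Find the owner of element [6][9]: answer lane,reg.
24,5

r=6⇒gr=6,Rb=0  c=9⇒Cb=1,th=0,odd=1
L=6*4+0=24  i=1*4+0*2+1=5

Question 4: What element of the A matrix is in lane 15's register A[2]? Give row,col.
11,6

lane 15: gr=3 (15/4), th=3 (15%4)
i=2: r=3+8=11, c=3*2+0+0=6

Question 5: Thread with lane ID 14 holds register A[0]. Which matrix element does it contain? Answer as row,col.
14: gr=3,th=2
[0] (3+0,2*2+0+0) = (3,4)

3,4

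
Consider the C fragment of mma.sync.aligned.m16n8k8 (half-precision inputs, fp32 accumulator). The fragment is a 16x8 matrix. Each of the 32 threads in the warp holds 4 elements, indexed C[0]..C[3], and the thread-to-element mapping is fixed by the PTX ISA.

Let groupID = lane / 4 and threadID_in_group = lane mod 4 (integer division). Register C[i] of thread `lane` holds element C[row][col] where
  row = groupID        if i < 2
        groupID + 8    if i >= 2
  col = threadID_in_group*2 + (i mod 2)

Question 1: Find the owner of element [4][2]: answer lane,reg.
17,0

r:4=>grp=4,rB=0  c:2=>tig=1,lo=0
L=4*4+1=17  i=0*2+0=0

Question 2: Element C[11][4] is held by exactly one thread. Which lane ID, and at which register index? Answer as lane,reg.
r=11⇒gr=3,Rb=1  c=4⇒th=2,odd=0
L=3*4+2=14  i=1*2+0=2

14,2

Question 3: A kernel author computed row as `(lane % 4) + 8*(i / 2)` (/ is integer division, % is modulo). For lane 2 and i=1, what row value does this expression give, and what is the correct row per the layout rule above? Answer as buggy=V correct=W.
buggy=2 correct=0

`(lane % 4) + 8*(i / 2)`[2,1]=>2
L=2=>grp=2>>2=0, tig=2&3=2
[1]=>row 0+0=0  col 2·2+1=5
row: 2 vs 0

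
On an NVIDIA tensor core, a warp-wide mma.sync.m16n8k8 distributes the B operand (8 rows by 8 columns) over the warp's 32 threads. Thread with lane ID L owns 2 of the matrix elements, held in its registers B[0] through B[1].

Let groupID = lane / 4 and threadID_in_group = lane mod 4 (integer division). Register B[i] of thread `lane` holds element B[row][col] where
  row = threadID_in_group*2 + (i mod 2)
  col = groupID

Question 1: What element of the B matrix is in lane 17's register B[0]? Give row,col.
2,4

lane 17→17/4=4, 17 mod 4=1
i=0  r:2·1+0→2  c:4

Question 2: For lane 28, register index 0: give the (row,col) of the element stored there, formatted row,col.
lane 28→28/4=7, 28 mod 4=0
i=0  r:2·0+0→0  c:7

0,7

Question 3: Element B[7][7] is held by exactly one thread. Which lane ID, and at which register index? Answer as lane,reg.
c=7→G=7  r=7→T=3,p=1
L=7*4+3=31  i=1=1

31,1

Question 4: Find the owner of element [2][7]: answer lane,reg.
29,0

c=7->g=7  r=2->t=1,b0=0
L=7*4+1=29  i=0=0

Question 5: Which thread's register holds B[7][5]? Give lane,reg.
23,1

c=5→G=5  r=7→T=3,p=1
L=5*4+3=23  i=1=1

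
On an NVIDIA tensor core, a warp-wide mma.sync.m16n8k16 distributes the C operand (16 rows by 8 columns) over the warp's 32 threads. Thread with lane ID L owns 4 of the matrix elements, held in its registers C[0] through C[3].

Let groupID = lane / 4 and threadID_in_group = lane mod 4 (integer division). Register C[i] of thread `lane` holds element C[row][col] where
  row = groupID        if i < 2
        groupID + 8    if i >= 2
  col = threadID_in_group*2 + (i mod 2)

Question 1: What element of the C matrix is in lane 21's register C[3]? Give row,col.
lane 21->21/4=5, 21 mod 4=1
i=3  r:5+8->13  c:2·1+1->3

13,3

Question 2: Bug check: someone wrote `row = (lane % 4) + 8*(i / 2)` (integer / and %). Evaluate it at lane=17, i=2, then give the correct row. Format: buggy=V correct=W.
`(lane % 4) + 8*(i / 2)`[17,2]→9
lane 17→17/4=4, 17 mod 4=1
i=2  r:4+8→12  c:2·1+0→2
row: 9 vs 12

buggy=9 correct=12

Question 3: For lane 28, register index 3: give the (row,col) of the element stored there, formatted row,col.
15,1

lane 28: grp=7 (28/4), tig=0 (28%4)
i=3: r=7+8=15, c=0*2+1=1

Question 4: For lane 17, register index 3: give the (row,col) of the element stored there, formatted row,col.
12,3

lane 17->17/4=4, 17 mod 4=1
i=3  r:4+8->12  c:2·1+1->3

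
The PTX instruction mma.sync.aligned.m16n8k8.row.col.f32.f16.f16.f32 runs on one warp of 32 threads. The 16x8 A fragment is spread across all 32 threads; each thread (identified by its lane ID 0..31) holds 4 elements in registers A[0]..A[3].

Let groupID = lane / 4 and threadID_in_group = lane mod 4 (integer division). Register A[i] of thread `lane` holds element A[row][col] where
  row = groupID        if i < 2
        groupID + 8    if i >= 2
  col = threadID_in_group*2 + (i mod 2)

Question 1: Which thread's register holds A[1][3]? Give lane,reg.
r: 1->gid=1,r8=0  c: 3->tid=1,i&1=1
L=1*4+1=5  i=0*2+1=1

5,1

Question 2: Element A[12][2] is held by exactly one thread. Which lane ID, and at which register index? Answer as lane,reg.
r=12⇒gr=4,Rb=1  c=2⇒th=1,odd=0
L=4*4+1=17  i=1*2+0=2

17,2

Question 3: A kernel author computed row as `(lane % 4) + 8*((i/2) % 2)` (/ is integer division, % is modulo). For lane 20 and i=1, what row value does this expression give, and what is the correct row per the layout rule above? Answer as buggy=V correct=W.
buggy=0 correct=5

`(lane % 4) + 8*((i/2) % 2)`[20,1]=>0
L=20=>grp=20>>2=5, tig=20&3=0
[1]=>row 5+0=5  col 0·2+1=1
row: 0 vs 5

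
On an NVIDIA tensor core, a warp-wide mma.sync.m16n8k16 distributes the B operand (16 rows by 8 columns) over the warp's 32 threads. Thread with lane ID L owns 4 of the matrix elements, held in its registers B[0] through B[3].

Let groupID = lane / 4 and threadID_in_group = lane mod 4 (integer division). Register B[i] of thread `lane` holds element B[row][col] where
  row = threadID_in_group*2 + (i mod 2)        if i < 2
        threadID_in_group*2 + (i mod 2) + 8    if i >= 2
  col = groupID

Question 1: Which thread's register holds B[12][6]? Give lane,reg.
26,2

c: 6->gid=6  r: 12->r8=1,tid=2,i&1=0
L=6*4+2=26  i=1*2+0=2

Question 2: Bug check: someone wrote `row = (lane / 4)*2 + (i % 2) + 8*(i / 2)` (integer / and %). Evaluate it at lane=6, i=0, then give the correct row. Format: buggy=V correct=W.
`(lane / 4)*2 + (i % 2) + 8*(i / 2)`[6,0]=>2
lane 6: grp=1 (6/4), tig=2 (6%4)
i=0: r=2*2+0+0=4, c=grp=1
row: 2 vs 4

buggy=2 correct=4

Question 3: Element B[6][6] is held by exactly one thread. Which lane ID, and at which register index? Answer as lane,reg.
27,0

c=6⇒gr=6  r=6⇒Rb=0,th=3,odd=0
L=6*4+3=27  i=0*2+0=0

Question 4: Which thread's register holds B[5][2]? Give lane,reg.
c: 2->gid=2  r: 5->r8=0,tid=2,i&1=1
L=2*4+2=10  i=0*2+1=1

10,1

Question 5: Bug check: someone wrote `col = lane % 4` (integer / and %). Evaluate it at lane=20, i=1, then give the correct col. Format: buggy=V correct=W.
buggy=0 correct=5

`lane % 4`[20,1]=>0
lane 20: grp=5 (20/4), tig=0 (20%4)
i=1: r=0*2+1+0=1, c=grp=5
col: 0 vs 5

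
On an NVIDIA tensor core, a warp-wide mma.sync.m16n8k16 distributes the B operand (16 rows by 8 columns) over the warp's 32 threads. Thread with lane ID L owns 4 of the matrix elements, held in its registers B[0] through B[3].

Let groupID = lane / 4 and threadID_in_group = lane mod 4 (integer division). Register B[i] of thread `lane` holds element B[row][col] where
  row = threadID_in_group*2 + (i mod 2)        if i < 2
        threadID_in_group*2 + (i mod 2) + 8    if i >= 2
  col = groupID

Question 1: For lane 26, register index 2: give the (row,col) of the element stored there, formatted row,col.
lane 26->26/4=6, 26 mod 4=2
i=2  r:2·2+0+8->12  c:6

12,6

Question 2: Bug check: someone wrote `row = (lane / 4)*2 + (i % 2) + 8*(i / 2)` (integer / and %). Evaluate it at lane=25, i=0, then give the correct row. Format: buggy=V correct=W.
`(lane / 4)*2 + (i % 2) + 8*(i / 2)`[25,0]→12
25: G=6,T=1
[0] (1*2+0+0,6) = (2,6)
row: 12 vs 2

buggy=12 correct=2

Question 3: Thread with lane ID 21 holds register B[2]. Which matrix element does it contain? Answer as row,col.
10,5

lane 21=>21/4=5, 21 mod 4=1
i=2  r:2·1+0+8=>10  c:5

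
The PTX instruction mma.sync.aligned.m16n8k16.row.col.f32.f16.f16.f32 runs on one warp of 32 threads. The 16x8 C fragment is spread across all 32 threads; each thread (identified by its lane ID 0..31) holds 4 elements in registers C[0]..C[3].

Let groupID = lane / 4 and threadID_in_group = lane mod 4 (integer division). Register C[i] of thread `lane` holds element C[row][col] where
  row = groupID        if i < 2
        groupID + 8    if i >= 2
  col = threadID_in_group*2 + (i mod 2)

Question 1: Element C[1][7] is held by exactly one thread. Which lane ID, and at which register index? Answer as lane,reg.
r=1->g=1,rb=0  c=7->t=3,b0=1
L=1*4+3=7  i=0*2+1=1

7,1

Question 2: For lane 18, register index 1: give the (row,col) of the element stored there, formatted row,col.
lane 18: gid=4 (18/4), tid=2 (18%4)
i=1: r=4+0=4, c=2*2+1=5

4,5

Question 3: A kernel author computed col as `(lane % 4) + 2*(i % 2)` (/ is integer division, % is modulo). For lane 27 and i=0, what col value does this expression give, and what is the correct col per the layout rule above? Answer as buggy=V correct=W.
buggy=3 correct=6

`(lane % 4) + 2*(i % 2)`[27,0]⇒3
27: gr=6,th=3
[0] (6+0,3*2+0) = (6,6)
col: 3 vs 6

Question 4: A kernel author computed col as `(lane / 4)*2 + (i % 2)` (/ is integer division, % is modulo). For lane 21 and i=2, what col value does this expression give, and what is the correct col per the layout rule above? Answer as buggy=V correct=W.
`(lane / 4)*2 + (i % 2)`[21,2]->10
lane 21->21/4=5, 21 mod 4=1
i=2  r:5+8->13  c:2·1+0->2
col: 10 vs 2

buggy=10 correct=2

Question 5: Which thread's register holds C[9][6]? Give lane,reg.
r: 9->gid=1,r8=1  c: 6->tid=3,i&1=0
L=1*4+3=7  i=1*2+0=2

7,2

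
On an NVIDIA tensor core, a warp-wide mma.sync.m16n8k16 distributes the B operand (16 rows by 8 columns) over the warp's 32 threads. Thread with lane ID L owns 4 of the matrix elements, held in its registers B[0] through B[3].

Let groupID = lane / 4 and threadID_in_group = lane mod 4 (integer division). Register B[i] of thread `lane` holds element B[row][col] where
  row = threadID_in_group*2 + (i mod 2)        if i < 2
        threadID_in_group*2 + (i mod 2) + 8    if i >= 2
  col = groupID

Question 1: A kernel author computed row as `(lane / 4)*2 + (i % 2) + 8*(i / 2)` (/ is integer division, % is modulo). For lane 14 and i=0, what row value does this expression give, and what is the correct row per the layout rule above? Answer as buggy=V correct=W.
`(lane / 4)*2 + (i % 2) + 8*(i / 2)`[14,0]->6
14: g=3,t=2
[0] (2*2+0+0,3) = (4,3)
row: 6 vs 4

buggy=6 correct=4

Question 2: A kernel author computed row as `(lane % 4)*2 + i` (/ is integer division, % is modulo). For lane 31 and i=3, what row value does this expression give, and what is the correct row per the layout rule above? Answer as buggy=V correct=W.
buggy=9 correct=15

`(lane % 4)*2 + i`[31,3]→9
31: G=7,T=3
[3] (3*2+1+8,7) = (15,7)
row: 9 vs 15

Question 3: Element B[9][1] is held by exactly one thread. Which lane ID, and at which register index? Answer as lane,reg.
c=1→G=1  r=9→rhi=1,T=0,p=1
L=1*4+0=4  i=1*2+1=3

4,3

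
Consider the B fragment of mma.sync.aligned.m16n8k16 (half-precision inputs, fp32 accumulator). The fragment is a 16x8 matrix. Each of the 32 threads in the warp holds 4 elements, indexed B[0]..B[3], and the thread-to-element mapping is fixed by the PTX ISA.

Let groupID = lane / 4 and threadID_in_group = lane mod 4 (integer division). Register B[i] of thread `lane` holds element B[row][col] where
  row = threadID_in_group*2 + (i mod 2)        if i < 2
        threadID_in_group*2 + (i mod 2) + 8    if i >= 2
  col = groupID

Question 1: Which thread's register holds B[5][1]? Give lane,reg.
c=1->g=1  r=5->rb=0,t=2,b0=1
L=1*4+2=6  i=0*2+1=1

6,1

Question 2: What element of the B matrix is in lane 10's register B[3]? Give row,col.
lane 10: gid=2 (10/4), tid=2 (10%4)
i=3: r=2*2+1+8=13, c=gid=2

13,2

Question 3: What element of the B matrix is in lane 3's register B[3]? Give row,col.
lane 3: gr=0 (3/4), th=3 (3%4)
i=3: r=3*2+1+8=15, c=gr=0

15,0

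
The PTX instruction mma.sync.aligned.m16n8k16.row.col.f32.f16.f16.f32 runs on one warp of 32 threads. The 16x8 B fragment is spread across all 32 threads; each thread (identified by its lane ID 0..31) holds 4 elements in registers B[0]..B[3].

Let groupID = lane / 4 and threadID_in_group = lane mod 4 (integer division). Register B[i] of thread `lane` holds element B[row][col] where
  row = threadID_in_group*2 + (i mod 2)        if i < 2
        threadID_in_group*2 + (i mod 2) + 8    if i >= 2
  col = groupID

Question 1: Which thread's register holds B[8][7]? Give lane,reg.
c=7→G=7  r=8→rhi=1,T=0,p=0
L=7*4+0=28  i=1*2+0=2

28,2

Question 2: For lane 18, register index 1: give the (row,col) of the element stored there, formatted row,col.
5,4

lane 18: g=4 (18/4), t=2 (18%4)
i=1: r=2*2+1+0=5, c=g=4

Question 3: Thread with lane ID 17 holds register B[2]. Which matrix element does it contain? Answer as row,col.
10,4

lane 17: g=4 (17/4), t=1 (17%4)
i=2: r=1*2+0+8=10, c=g=4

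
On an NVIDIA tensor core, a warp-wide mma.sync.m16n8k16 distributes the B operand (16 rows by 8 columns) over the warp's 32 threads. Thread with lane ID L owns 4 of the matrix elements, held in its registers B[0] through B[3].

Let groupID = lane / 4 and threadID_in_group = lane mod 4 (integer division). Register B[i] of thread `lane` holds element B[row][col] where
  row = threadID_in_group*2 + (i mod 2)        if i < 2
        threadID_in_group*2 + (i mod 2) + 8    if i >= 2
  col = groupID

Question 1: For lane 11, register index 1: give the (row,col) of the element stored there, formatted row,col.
7,2

lane 11: grp=2 (11/4), tig=3 (11%4)
i=1: r=3*2+1+0=7, c=grp=2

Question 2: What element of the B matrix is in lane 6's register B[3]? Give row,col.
lane 6⇒6/4=1, 6 mod 4=2
i=3  r:2·2+1+8⇒13  c:1

13,1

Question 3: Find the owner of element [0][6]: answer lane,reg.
c:6=>grp=6  r:0=>rB=0,tig=0,lo=0
L=6*4+0=24  i=0*2+0=0

24,0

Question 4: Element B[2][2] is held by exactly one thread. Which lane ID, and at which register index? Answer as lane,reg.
c:2=>grp=2  r:2=>rB=0,tig=1,lo=0
L=2*4+1=9  i=0*2+0=0

9,0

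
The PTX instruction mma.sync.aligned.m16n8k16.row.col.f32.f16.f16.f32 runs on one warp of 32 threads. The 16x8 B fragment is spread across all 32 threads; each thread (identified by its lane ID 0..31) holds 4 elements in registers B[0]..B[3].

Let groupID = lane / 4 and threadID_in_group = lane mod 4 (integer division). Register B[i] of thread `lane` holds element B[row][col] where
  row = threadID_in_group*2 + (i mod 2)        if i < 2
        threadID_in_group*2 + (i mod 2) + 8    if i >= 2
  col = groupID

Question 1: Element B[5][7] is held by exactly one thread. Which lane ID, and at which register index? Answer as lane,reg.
30,1

c: 7->gid=7  r: 5->r8=0,tid=2,i&1=1
L=7*4+2=30  i=0*2+1=1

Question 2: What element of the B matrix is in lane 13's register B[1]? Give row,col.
L=13⇒gr=13>>2=3, th=13&3=1
[1]⇒row 1·2+1+0=3  col gr=3

3,3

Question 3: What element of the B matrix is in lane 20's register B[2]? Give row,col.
L=20→G=20>>2=5, T=20&3=0
[2]→row 0·2+0+8=8  col G=5

8,5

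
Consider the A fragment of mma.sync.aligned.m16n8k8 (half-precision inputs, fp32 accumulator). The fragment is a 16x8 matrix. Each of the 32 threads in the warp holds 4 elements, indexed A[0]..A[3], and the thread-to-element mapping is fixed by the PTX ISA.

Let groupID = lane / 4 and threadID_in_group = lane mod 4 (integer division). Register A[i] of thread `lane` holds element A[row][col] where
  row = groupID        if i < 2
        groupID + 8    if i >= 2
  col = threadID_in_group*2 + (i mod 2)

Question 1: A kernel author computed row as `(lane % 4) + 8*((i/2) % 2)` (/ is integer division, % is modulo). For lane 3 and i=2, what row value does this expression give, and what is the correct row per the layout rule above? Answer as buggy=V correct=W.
buggy=11 correct=8

`(lane % 4) + 8*((i/2) % 2)`[3,2]=>11
lane 3: grp=0 (3/4), tig=3 (3%4)
i=2: r=0+8=8, c=3*2+0=6
row: 11 vs 8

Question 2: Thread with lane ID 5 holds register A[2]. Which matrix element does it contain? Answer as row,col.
lane 5: grp=1 (5/4), tig=1 (5%4)
i=2: r=1+8=9, c=1*2+0=2

9,2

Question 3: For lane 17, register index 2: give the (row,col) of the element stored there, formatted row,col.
12,2

17: gr=4,th=1
[2] (4+8,1*2+0) = (12,2)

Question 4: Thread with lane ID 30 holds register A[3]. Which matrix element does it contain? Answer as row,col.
L=30->gid=30>>2=7, tid=30&3=2
[3]->row 7+8=15  col 2·2+1=5

15,5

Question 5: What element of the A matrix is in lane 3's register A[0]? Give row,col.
0,6

L=3->gid=3>>2=0, tid=3&3=3
[0]->row 0+0=0  col 3·2+0=6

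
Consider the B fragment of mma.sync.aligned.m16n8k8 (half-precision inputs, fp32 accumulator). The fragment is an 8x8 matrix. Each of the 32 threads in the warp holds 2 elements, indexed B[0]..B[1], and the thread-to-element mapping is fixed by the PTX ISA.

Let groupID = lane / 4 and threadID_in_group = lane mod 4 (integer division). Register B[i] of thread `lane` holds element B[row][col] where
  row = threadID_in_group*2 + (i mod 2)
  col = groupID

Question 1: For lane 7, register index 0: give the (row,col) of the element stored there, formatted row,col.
6,1

7: grp=1,tig=3
[0] (3*2+0,1) = (6,1)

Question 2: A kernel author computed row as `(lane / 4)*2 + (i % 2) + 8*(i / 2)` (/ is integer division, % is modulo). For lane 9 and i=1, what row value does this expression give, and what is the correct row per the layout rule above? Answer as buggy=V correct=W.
`(lane / 4)*2 + (i % 2) + 8*(i / 2)`[9,1]→5
9: G=2,T=1
[1] (1*2+1,2) = (3,2)
row: 5 vs 3

buggy=5 correct=3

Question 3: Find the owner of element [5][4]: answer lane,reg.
18,1

c=4->g=4  r=5->t=2,b0=1
L=4*4+2=18  i=1=1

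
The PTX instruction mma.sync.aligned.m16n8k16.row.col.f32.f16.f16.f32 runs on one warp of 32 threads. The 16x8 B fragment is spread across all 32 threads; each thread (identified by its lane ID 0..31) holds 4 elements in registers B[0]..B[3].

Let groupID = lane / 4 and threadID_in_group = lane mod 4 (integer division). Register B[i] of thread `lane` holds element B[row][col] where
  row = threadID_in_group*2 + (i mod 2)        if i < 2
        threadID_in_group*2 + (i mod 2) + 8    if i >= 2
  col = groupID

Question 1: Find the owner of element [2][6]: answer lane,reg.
25,0

c=6⇒gr=6  r=2⇒Rb=0,th=1,odd=0
L=6*4+1=25  i=0*2+0=0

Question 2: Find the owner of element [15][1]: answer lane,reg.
c=1→G=1  r=15→rhi=1,T=3,p=1
L=1*4+3=7  i=1*2+1=3

7,3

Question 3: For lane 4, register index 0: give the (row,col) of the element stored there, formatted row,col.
0,1

L=4=>grp=4>>2=1, tig=4&3=0
[0]=>row 0·2+0+0=0  col grp=1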